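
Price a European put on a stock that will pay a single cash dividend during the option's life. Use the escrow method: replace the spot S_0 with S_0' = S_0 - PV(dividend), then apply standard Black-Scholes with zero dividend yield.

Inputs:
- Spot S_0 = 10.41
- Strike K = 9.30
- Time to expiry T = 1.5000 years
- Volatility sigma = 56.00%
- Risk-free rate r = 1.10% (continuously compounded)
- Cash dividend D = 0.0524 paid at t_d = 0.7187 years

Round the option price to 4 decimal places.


Answer: Price = 2.0532

Derivation:
PV(D) = D * exp(-r * t_d) = 0.0524 * 0.99212547 = 0.05198737
S_0' = S_0 - PV(D) = 10.4100 - 0.05198737 = 10.35801263
d1 = (ln(S_0'/K) + (r + sigma^2/2)*T) / (sigma*sqrt(T)) = 0.52408289
d2 = d1 - sigma*sqrt(T) = -0.16177424
exp(-rT) = 0.98363538
N(-d1) = 0.30011044; N(-d2) = 0.56425818
P = K * exp(-rT) * N(-d2) - S_0' * N(-d1) = 9.3000 * 0.98363538 * 0.56425818 - 10.35801263 * 0.30011044 = 2.0532


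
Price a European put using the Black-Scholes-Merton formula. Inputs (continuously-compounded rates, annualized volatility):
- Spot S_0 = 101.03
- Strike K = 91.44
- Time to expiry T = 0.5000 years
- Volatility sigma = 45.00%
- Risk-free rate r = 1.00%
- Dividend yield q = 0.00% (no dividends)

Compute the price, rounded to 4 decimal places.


d1 = (ln(S/K) + (r - q + 0.5*sigma^2) * T) / (sigma * sqrt(T)) = 0.48824775
d2 = d1 - sigma * sqrt(T) = 0.17004970
exp(-rT) = 0.99501248; exp(-qT) = 1.00000000
P = K * exp(-rT) * N(-d2) - S_0 * exp(-qT) * N(-d1)
N(-d1) = 0.31268718; N(-d2) = 0.43248553
P = 91.4400 * 0.99501248 * 0.43248553 - 101.0300 * 1.00000000 * 0.31268718 = 7.7585

Answer: Price = 7.7585


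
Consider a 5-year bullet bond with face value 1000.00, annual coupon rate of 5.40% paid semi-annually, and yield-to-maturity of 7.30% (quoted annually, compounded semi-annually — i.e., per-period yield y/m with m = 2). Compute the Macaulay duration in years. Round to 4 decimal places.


Answer: Macaulay duration = 4.4202 years

Derivation:
Coupon per period c = face * coupon_rate / m = 27.000000
Periods per year m = 2; per-period yield y/m = 0.036500
Number of cashflows N = 10
Cashflows (t years, CF_t, discount factor 1/(1+y/m)^(m*t), PV):
  t = 0.5000: CF_t = 27.000000, DF = 0.964785, PV = 26.049204
  t = 1.0000: CF_t = 27.000000, DF = 0.930811, PV = 25.131890
  t = 1.5000: CF_t = 27.000000, DF = 0.898033, PV = 24.246879
  t = 2.0000: CF_t = 27.000000, DF = 0.866409, PV = 23.393033
  t = 2.5000: CF_t = 27.000000, DF = 0.835898, PV = 22.569255
  t = 3.0000: CF_t = 27.000000, DF = 0.806462, PV = 21.774487
  t = 3.5000: CF_t = 27.000000, DF = 0.778063, PV = 21.007705
  t = 4.0000: CF_t = 27.000000, DF = 0.750664, PV = 20.267926
  t = 4.5000: CF_t = 27.000000, DF = 0.724230, PV = 19.554198
  t = 5.0000: CF_t = 1027.000000, DF = 0.698726, PV = 717.591655
Price P = sum_t PV_t = 921.586232
Macaulay numerator sum_t t * PV_t:
  t * PV_t at t = 0.5000: 13.024602
  t * PV_t at t = 1.0000: 25.131890
  t * PV_t at t = 1.5000: 36.370318
  t * PV_t at t = 2.0000: 46.786067
  t * PV_t at t = 2.5000: 56.423139
  t * PV_t at t = 3.0000: 65.323460
  t * PV_t at t = 3.5000: 73.526969
  t * PV_t at t = 4.0000: 81.071705
  t * PV_t at t = 4.5000: 87.993891
  t * PV_t at t = 5.0000: 3587.958273
Macaulay duration D = (sum_t t * PV_t) / P = 4073.610313 / 921.586232 = 4.420216


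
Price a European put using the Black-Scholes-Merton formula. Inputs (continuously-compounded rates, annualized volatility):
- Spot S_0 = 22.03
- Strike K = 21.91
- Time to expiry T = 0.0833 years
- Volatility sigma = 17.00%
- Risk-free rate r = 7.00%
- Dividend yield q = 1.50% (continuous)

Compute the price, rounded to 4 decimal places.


Answer: Price = 0.3275

Derivation:
d1 = (ln(S/K) + (r - q + 0.5*sigma^2) * T) / (sigma * sqrt(T)) = 0.22923065
d2 = d1 - sigma * sqrt(T) = 0.18016570
exp(-rT) = 0.99418597; exp(-qT) = 0.99875128
P = K * exp(-rT) * N(-d2) - S_0 * exp(-qT) * N(-d1)
N(-d1) = 0.40934482; N(-d2) = 0.42851124
P = 21.9100 * 0.99418597 * 0.42851124 - 22.0300 * 0.99875128 * 0.40934482 = 0.3275


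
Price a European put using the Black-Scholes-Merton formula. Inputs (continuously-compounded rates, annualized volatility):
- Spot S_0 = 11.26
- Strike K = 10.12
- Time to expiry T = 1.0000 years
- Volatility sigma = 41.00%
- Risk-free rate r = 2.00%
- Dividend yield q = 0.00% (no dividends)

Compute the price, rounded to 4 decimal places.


d1 = (ln(S/K) + (r - q + 0.5*sigma^2) * T) / (sigma * sqrt(T)) = 0.51412917
d2 = d1 - sigma * sqrt(T) = 0.10412917
exp(-rT) = 0.98019867; exp(-qT) = 1.00000000
P = K * exp(-rT) * N(-d2) - S_0 * exp(-qT) * N(-d1)
N(-d1) = 0.30358084; N(-d2) = 0.45853342
P = 10.1200 * 0.98019867 * 0.45853342 - 11.2600 * 1.00000000 * 0.30358084 = 1.1302

Answer: Price = 1.1302


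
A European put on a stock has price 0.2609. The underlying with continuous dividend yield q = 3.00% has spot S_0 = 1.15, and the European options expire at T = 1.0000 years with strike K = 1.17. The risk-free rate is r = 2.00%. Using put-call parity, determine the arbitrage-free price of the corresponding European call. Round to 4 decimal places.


Put-call parity: C - P = S_0 * exp(-qT) - K * exp(-rT).
S_0 * exp(-qT) = 1.1500 * 0.97044553 = 1.11601236
K * exp(-rT) = 1.1700 * 0.98019867 = 1.14683245
C = P + S*exp(-qT) - K*exp(-rT)
C = 0.2609 + 1.11601236 - 1.14683245 = 0.2301

Answer: Call price = 0.2301


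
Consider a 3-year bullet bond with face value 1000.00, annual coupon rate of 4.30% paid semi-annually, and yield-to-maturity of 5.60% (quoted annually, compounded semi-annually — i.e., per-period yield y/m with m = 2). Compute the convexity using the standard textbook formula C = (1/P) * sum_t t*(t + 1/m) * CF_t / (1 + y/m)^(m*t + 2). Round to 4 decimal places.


Answer: Convexity = 9.2464

Derivation:
Coupon per period c = face * coupon_rate / m = 21.500000
Periods per year m = 2; per-period yield y/m = 0.028000
Number of cashflows N = 6
Cashflows (t years, CF_t, discount factor 1/(1+y/m)^(m*t), PV):
  t = 0.5000: CF_t = 21.500000, DF = 0.972763, PV = 20.914397
  t = 1.0000: CF_t = 21.500000, DF = 0.946267, PV = 20.344744
  t = 1.5000: CF_t = 21.500000, DF = 0.920493, PV = 19.790607
  t = 2.0000: CF_t = 21.500000, DF = 0.895422, PV = 19.251563
  t = 2.5000: CF_t = 21.500000, DF = 0.871033, PV = 18.727202
  t = 3.0000: CF_t = 1021.500000, DF = 0.847308, PV = 865.525132
Price P = sum_t PV_t = 964.553645
Convexity numerator sum_t t*(t + 1/m) * CF_t / (1+y/m)^(m*t + 2):
  t = 0.5000: term = 9.895304
  t = 1.0000: term = 28.877345
  t = 1.5000: term = 56.181605
  t = 2.0000: term = 91.085611
  t = 2.5000: term = 132.907020
  t = 3.0000: term = 8599.689141
Convexity = (1/P) * sum = 8918.636025 / 964.553645 = 9.246387


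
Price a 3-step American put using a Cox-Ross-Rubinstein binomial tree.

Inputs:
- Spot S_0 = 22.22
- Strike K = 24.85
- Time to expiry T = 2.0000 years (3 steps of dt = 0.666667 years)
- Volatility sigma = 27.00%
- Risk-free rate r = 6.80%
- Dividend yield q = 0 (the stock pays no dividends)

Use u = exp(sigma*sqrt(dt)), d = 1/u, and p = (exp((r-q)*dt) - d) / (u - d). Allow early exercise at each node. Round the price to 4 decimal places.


Answer: Price = V(0,0) = 3.7094

Derivation:
dt = T/N = 0.666667
u = exp(sigma*sqrt(dt)) = 1.246643; d = 1/u = 0.802154
p = (exp((r-q)*dt) - d) / (u - d) = 0.549446
Discount per step: exp(-r*dt) = 0.955679
Stock lattice S(k, i) with i counting down-moves:
  k=0: S(0,0) = 22.2200
  k=1: S(1,0) = 27.7004; S(1,1) = 17.8239
  k=2: S(2,0) = 34.5325; S(2,1) = 22.2200; S(2,2) = 14.2975
  k=3: S(3,0) = 43.0497; S(3,1) = 27.7004; S(3,2) = 17.8239; S(3,3) = 11.4688
Terminal payoffs V(N, i) = max(K - S_T, 0):
  V(3,0) = 0.000000; V(3,1) = 0.000000; V(3,2) = 7.026128; V(3,3) = 13.381197
Backward induction: V(k, i) = exp(-r*dt) * [p * V(k+1, i) + (1-p) * V(k+1, i+1)]; then take max(V_cont, immediate exercise) for American.
  V(2,0) = exp(-r*dt) * [p*0.000000 + (1-p)*0.000000] = 0.000000; exercise = 0.000000; V(2,0) = max -> 0.000000
  V(2,1) = exp(-r*dt) * [p*0.000000 + (1-p)*7.026128] = 3.025347; exercise = 2.630000; V(2,1) = max -> 3.025347
  V(2,2) = exp(-r*dt) * [p*7.026128 + (1-p)*13.381197] = 9.451121; exercise = 10.552501; V(2,2) = max -> 10.552501
  V(1,0) = exp(-r*dt) * [p*0.000000 + (1-p)*3.025347] = 1.302670; exercise = 0.000000; V(1,0) = max -> 1.302670
  V(1,1) = exp(-r*dt) * [p*3.025347 + (1-p)*10.552501] = 6.132342; exercise = 7.026128; V(1,1) = max -> 7.026128
  V(0,0) = exp(-r*dt) * [p*1.302670 + (1-p)*7.026128] = 3.709370; exercise = 2.630000; V(0,0) = max -> 3.709370


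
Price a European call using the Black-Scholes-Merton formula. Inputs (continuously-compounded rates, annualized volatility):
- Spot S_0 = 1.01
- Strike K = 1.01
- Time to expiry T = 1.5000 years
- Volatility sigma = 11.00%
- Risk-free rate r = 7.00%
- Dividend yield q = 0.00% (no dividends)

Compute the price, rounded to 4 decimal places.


Answer: Price = 0.1167

Derivation:
d1 = (ln(S/K) + (r - q + 0.5*sigma^2) * T) / (sigma * sqrt(T)) = 0.84674407
d2 = d1 - sigma * sqrt(T) = 0.71202213
exp(-rT) = 0.90032452; exp(-qT) = 1.00000000
C = S_0 * exp(-qT) * N(d1) - K * exp(-rT) * N(d2)
N(d1) = 0.80143110; N(d2) = 0.76177446
C = 1.0100 * 1.00000000 * 0.80143110 - 1.0100 * 0.90032452 * 0.76177446 = 0.1167


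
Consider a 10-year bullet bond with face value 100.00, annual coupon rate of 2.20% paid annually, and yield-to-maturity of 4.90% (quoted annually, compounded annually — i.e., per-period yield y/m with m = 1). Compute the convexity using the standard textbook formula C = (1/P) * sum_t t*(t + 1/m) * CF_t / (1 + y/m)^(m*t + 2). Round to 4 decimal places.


Coupon per period c = face * coupon_rate / m = 2.200000
Periods per year m = 1; per-period yield y/m = 0.049000
Number of cashflows N = 10
Cashflows (t years, CF_t, discount factor 1/(1+y/m)^(m*t), PV):
  t = 1.0000: CF_t = 2.200000, DF = 0.953289, PV = 2.097235
  t = 2.0000: CF_t = 2.200000, DF = 0.908760, PV = 1.999271
  t = 3.0000: CF_t = 2.200000, DF = 0.866310, PV = 1.905883
  t = 4.0000: CF_t = 2.200000, DF = 0.825844, PV = 1.816857
  t = 5.0000: CF_t = 2.200000, DF = 0.787268, PV = 1.731989
  t = 6.0000: CF_t = 2.200000, DF = 0.750494, PV = 1.651086
  t = 7.0000: CF_t = 2.200000, DF = 0.715437, PV = 1.573962
  t = 8.0000: CF_t = 2.200000, DF = 0.682018, PV = 1.500440
  t = 9.0000: CF_t = 2.200000, DF = 0.650161, PV = 1.430353
  t = 10.0000: CF_t = 102.200000, DF = 0.619791, PV = 63.342619
Price P = sum_t PV_t = 79.049697
Convexity numerator sum_t t*(t + 1/m) * CF_t / (1+y/m)^(m*t + 2):
  t = 1.0000: term = 3.811766
  t = 2.0000: term = 10.901142
  t = 3.0000: term = 20.783873
  t = 4.0000: term = 33.021724
  t = 5.0000: term = 47.218862
  t = 6.0000: term = 63.018501
  t = 7.0000: term = 80.099778
  t = 8.0000: term = 98.174861
  t = 9.0000: term = 116.986250
  t = 10.0000: term = 6331.953584
Convexity = (1/P) * sum = 6805.970341 / 79.049697 = 86.097362

Answer: Convexity = 86.0974


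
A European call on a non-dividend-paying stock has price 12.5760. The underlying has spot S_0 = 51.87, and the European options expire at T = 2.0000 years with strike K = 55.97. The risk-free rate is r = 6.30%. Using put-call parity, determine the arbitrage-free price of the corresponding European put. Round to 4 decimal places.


Answer: Put price = 10.0500

Derivation:
Put-call parity: C - P = S_0 * exp(-qT) - K * exp(-rT).
S_0 * exp(-qT) = 51.8700 * 1.00000000 = 51.87000000
K * exp(-rT) = 55.9700 * 0.88161485 = 49.34398297
P = C - S*exp(-qT) + K*exp(-rT)
P = 12.5760 - 51.87000000 + 49.34398297 = 10.0500


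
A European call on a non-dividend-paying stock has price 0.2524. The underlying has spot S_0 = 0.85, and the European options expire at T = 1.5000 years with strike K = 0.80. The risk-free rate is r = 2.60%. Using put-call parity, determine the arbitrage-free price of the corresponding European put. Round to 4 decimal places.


Put-call parity: C - P = S_0 * exp(-qT) - K * exp(-rT).
S_0 * exp(-qT) = 0.8500 * 1.00000000 = 0.85000000
K * exp(-rT) = 0.8000 * 0.96175071 = 0.76940057
P = C - S*exp(-qT) + K*exp(-rT)
P = 0.2524 - 0.85000000 + 0.76940057 = 0.1718

Answer: Put price = 0.1718


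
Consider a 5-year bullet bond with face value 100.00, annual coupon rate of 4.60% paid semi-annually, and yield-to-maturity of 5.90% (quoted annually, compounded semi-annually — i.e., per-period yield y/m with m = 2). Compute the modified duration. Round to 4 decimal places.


Coupon per period c = face * coupon_rate / m = 2.300000
Periods per year m = 2; per-period yield y/m = 0.029500
Number of cashflows N = 10
Cashflows (t years, CF_t, discount factor 1/(1+y/m)^(m*t), PV):
  t = 0.5000: CF_t = 2.300000, DF = 0.971345, PV = 2.234094
  t = 1.0000: CF_t = 2.300000, DF = 0.943512, PV = 2.170077
  t = 1.5000: CF_t = 2.300000, DF = 0.916476, PV = 2.107894
  t = 2.0000: CF_t = 2.300000, DF = 0.890214, PV = 2.047493
  t = 2.5000: CF_t = 2.300000, DF = 0.864706, PV = 1.988823
  t = 3.0000: CF_t = 2.300000, DF = 0.839928, PV = 1.931834
  t = 3.5000: CF_t = 2.300000, DF = 0.815860, PV = 1.876478
  t = 4.0000: CF_t = 2.300000, DF = 0.792482, PV = 1.822708
  t = 4.5000: CF_t = 2.300000, DF = 0.769773, PV = 1.770479
  t = 5.0000: CF_t = 102.300000, DF = 0.747716, PV = 76.491314
Price P = sum_t PV_t = 94.441193
First compute Macaulay numerator sum_t t * PV_t:
  t * PV_t at t = 0.5000: 1.117047
  t * PV_t at t = 1.0000: 2.170077
  t * PV_t at t = 1.5000: 3.161841
  t * PV_t at t = 2.0000: 4.094986
  t * PV_t at t = 2.5000: 4.972057
  t * PV_t at t = 3.0000: 5.795501
  t * PV_t at t = 3.5000: 6.567672
  t * PV_t at t = 4.0000: 7.290831
  t * PV_t at t = 4.5000: 7.967154
  t * PV_t at t = 5.0000: 382.456572
Macaulay duration D = 425.593737 / 94.441193 = 4.506442
Modified duration = D / (1 + y/m) = 4.506442 / (1 + 0.029500) = 4.377311

Answer: Modified duration = 4.3773


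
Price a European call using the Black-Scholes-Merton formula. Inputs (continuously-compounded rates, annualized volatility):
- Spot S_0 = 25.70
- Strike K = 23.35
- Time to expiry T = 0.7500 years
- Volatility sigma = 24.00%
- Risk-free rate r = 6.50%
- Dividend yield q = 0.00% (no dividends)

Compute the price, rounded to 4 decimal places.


Answer: Price = 4.1737

Derivation:
d1 = (ln(S/K) + (r - q + 0.5*sigma^2) * T) / (sigma * sqrt(T)) = 0.79984186
d2 = d1 - sigma * sqrt(T) = 0.59199576
exp(-rT) = 0.95241920; exp(-qT) = 1.00000000
C = S_0 * exp(-qT) * N(d1) - K * exp(-rT) * N(d2)
N(d1) = 0.78809879; N(d2) = 0.72307329
C = 25.7000 * 1.00000000 * 0.78809879 - 23.3500 * 0.95241920 * 0.72307329 = 4.1737


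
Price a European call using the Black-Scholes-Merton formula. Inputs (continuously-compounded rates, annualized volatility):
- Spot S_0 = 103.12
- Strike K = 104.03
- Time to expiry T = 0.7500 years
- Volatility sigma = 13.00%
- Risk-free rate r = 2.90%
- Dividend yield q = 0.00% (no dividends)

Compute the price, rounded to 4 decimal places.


d1 = (ln(S/K) + (r - q + 0.5*sigma^2) * T) / (sigma * sqrt(T)) = 0.17144229
d2 = d1 - sigma * sqrt(T) = 0.05885899
exp(-rT) = 0.97848483; exp(-qT) = 1.00000000
C = S_0 * exp(-qT) * N(d1) - K * exp(-rT) * N(d2)
N(d1) = 0.56806200; N(d2) = 0.52346779
C = 103.1200 * 1.00000000 * 0.56806200 - 104.0300 * 0.97848483 * 0.52346779 = 5.2938

Answer: Price = 5.2938


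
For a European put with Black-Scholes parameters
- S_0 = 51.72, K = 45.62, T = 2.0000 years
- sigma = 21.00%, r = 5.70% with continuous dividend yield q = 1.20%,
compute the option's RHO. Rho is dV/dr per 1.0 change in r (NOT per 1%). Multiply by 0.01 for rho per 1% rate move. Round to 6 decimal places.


d1 = 0.8741130691; d2 = 0.5771282210
phi(d1) = 0.2722661055; exp(-qT) = 0.9762857098; exp(-rT) = 0.8922579559
N(-d2) = 0.2819264207
Rho = -K*T*exp(-rT)*N(-d2) = -45.6200 * 2.0000 * 0.8922579559 * 0.2819264207 = -22.951522

Answer: Rho = -22.951522


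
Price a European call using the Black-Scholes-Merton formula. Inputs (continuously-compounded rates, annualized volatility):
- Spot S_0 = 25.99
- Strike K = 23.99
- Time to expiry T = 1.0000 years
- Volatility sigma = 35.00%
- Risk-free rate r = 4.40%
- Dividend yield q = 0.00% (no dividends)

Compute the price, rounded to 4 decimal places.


Answer: Price = 5.1252

Derivation:
d1 = (ln(S/K) + (r - q + 0.5*sigma^2) * T) / (sigma * sqrt(T)) = 0.52949935
d2 = d1 - sigma * sqrt(T) = 0.17949935
exp(-rT) = 0.95695396; exp(-qT) = 1.00000000
C = S_0 * exp(-qT) * N(d1) - K * exp(-rT) * N(d2)
N(d1) = 0.70177045; N(d2) = 0.57122719
C = 25.9900 * 1.00000000 * 0.70177045 - 23.9900 * 0.95695396 * 0.57122719 = 5.1252


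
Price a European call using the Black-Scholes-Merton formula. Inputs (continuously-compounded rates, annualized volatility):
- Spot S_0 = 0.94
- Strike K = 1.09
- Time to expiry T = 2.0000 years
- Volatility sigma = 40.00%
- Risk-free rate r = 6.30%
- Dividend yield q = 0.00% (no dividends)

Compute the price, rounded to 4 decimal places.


d1 = (ln(S/K) + (r - q + 0.5*sigma^2) * T) / (sigma * sqrt(T)) = 0.24385797
d2 = d1 - sigma * sqrt(T) = -0.32182745
exp(-rT) = 0.88161485; exp(-qT) = 1.00000000
C = S_0 * exp(-qT) * N(d1) - K * exp(-rT) * N(d2)
N(d1) = 0.59632959; N(d2) = 0.37379171
C = 0.9400 * 1.00000000 * 0.59632959 - 1.0900 * 0.88161485 * 0.37379171 = 0.2014

Answer: Price = 0.2014


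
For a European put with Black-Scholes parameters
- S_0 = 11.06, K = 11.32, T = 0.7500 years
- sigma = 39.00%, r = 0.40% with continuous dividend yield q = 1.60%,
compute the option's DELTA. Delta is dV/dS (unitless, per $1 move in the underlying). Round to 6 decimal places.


Answer: Delta = -0.465116

Derivation:
d1 = 0.0734313253; d2 = -0.2643185822
phi(d1) = 0.3978681488; exp(-qT) = 0.9880717129; exp(-rT) = 0.9970044955
N(-d1) = 0.4707314455
Delta = -exp(-qT) * N(-d1) = -0.9880717129 * 0.4707314455 = -0.465116


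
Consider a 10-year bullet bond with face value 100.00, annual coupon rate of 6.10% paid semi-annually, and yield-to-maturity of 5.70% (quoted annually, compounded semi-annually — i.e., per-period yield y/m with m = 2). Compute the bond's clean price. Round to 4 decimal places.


Coupon per period c = face * coupon_rate / m = 3.050000
Periods per year m = 2; per-period yield y/m = 0.028500
Number of cashflows N = 20
Cashflows (t years, CF_t, discount factor 1/(1+y/m)^(m*t), PV):
  t = 0.5000: CF_t = 3.050000, DF = 0.972290, PV = 2.965484
  t = 1.0000: CF_t = 3.050000, DF = 0.945347, PV = 2.883309
  t = 1.5000: CF_t = 3.050000, DF = 0.919152, PV = 2.803412
  t = 2.0000: CF_t = 3.050000, DF = 0.893682, PV = 2.725729
  t = 2.5000: CF_t = 3.050000, DF = 0.868917, PV = 2.650198
  t = 3.0000: CF_t = 3.050000, DF = 0.844840, PV = 2.576761
  t = 3.5000: CF_t = 3.050000, DF = 0.821429, PV = 2.505358
  t = 4.0000: CF_t = 3.050000, DF = 0.798667, PV = 2.435934
  t = 4.5000: CF_t = 3.050000, DF = 0.776536, PV = 2.368433
  t = 5.0000: CF_t = 3.050000, DF = 0.755018, PV = 2.302803
  t = 5.5000: CF_t = 3.050000, DF = 0.734096, PV = 2.238992
  t = 6.0000: CF_t = 3.050000, DF = 0.713754, PV = 2.176949
  t = 6.5000: CF_t = 3.050000, DF = 0.693976, PV = 2.116625
  t = 7.0000: CF_t = 3.050000, DF = 0.674745, PV = 2.057973
  t = 7.5000: CF_t = 3.050000, DF = 0.656048, PV = 2.000946
  t = 8.0000: CF_t = 3.050000, DF = 0.637869, PV = 1.945499
  t = 8.5000: CF_t = 3.050000, DF = 0.620193, PV = 1.891589
  t = 9.0000: CF_t = 3.050000, DF = 0.603007, PV = 1.839173
  t = 9.5000: CF_t = 3.050000, DF = 0.586298, PV = 1.788209
  t = 10.0000: CF_t = 103.050000, DF = 0.570051, PV = 58.743805
Price P = sum_t PV_t = 103.017183

Answer: Price = 103.0172


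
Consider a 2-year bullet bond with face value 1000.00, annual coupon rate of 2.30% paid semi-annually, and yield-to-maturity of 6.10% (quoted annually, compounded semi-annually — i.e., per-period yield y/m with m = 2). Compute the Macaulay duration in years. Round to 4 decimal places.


Coupon per period c = face * coupon_rate / m = 11.500000
Periods per year m = 2; per-period yield y/m = 0.030500
Number of cashflows N = 4
Cashflows (t years, CF_t, discount factor 1/(1+y/m)^(m*t), PV):
  t = 0.5000: CF_t = 11.500000, DF = 0.970403, PV = 11.159631
  t = 1.0000: CF_t = 11.500000, DF = 0.941681, PV = 10.829336
  t = 1.5000: CF_t = 11.500000, DF = 0.913810, PV = 10.508818
  t = 2.0000: CF_t = 1011.500000, DF = 0.886764, PV = 896.961707
Price P = sum_t PV_t = 929.459492
Macaulay numerator sum_t t * PV_t:
  t * PV_t at t = 0.5000: 5.579816
  t * PV_t at t = 1.0000: 10.829336
  t * PV_t at t = 1.5000: 15.763226
  t * PV_t at t = 2.0000: 1793.923414
Macaulay duration D = (sum_t t * PV_t) / P = 1826.095793 / 929.459492 = 1.964686

Answer: Macaulay duration = 1.9647 years


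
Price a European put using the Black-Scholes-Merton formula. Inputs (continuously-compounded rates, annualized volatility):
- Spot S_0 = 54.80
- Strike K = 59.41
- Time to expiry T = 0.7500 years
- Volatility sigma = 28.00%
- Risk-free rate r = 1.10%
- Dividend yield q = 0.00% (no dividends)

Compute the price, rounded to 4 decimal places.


d1 = (ln(S/K) + (r - q + 0.5*sigma^2) * T) / (sigma * sqrt(T)) = -0.17783365
d2 = d1 - sigma * sqrt(T) = -0.42032076
exp(-rT) = 0.99178394; exp(-qT) = 1.00000000
P = K * exp(-rT) * N(-d2) - S_0 * exp(-qT) * N(-d1)
N(-d1) = 0.57057319; N(-d2) = 0.66287443
P = 59.4100 * 0.99178394 * 0.66287443 - 54.8000 * 1.00000000 * 0.57057319 = 7.7904

Answer: Price = 7.7904


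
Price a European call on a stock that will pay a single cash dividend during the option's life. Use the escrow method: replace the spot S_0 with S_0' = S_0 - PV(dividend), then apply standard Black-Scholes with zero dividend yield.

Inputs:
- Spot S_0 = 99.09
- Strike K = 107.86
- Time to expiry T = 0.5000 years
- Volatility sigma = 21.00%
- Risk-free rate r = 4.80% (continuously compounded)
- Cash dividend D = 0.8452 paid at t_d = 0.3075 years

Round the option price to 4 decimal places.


Answer: Price = 3.1432

Derivation:
PV(D) = D * exp(-r * t_d) = 0.8452 * 0.98534839 = 0.83281646
S_0' = S_0 - PV(D) = 99.0900 - 0.83281646 = 98.25718354
d1 = (ln(S_0'/K) + (r + sigma^2/2)*T) / (sigma*sqrt(T)) = -0.39207877
d2 = d1 - sigma*sqrt(T) = -0.54057119
exp(-rT) = 0.97628571
N(d1) = 0.34750001; N(d2) = 0.29440159
C = S_0' * N(d1) - K * exp(-rT) * N(d2) = 98.25718354 * 0.34750001 - 107.8600 * 0.97628571 * 0.29440159 = 3.1432


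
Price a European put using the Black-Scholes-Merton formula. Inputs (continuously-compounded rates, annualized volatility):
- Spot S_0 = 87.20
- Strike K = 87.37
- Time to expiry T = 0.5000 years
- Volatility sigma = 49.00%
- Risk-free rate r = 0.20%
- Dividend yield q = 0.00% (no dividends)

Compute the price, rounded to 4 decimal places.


d1 = (ln(S/K) + (r - q + 0.5*sigma^2) * T) / (sigma * sqrt(T)) = 0.17050612
d2 = d1 - sigma * sqrt(T) = -0.17597620
exp(-rT) = 0.99900050; exp(-qT) = 1.00000000
P = K * exp(-rT) * N(-d2) - S_0 * exp(-qT) * N(-d1)
N(-d1) = 0.43230606; N(-d2) = 0.56984368
P = 87.3700 * 0.99900050 * 0.56984368 - 87.2000 * 1.00000000 * 0.43230606 = 12.0404

Answer: Price = 12.0404


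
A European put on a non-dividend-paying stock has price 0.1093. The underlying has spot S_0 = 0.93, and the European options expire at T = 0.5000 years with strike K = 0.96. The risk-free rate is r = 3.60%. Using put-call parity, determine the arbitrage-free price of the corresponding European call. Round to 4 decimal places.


Answer: Call price = 0.0964

Derivation:
Put-call parity: C - P = S_0 * exp(-qT) - K * exp(-rT).
S_0 * exp(-qT) = 0.9300 * 1.00000000 = 0.93000000
K * exp(-rT) = 0.9600 * 0.98216103 = 0.94287459
C = P + S*exp(-qT) - K*exp(-rT)
C = 0.1093 + 0.93000000 - 0.94287459 = 0.0964


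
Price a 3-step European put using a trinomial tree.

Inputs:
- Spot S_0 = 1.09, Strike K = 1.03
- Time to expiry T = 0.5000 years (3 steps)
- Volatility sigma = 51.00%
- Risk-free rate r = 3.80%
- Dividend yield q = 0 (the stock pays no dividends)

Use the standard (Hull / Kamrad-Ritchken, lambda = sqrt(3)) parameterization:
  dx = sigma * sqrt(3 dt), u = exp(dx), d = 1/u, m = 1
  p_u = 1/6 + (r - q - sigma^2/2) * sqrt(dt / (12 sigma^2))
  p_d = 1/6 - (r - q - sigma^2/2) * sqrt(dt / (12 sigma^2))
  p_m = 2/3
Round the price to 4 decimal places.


Answer: Price = V(0,0) = 0.1094

Derivation:
dt = T/N = 0.166667; dx = sigma*sqrt(3*dt) = 0.360624
u = exp(dx) = 1.434225; d = 1/u = 0.697241
p_u = 0.145396, p_m = 0.666667, p_d = 0.187938
Discount per step: exp(-r*dt) = 0.993687
Stock lattice S(k, j) with j the centered position index:
  k=0: S(0,+0) = 1.0900
  k=1: S(1,-1) = 0.7600; S(1,+0) = 1.0900; S(1,+1) = 1.5633
  k=2: S(2,-2) = 0.5299; S(2,-1) = 0.7600; S(2,+0) = 1.0900; S(2,+1) = 1.5633; S(2,+2) = 2.2421
  k=3: S(3,-3) = 0.3695; S(3,-2) = 0.5299; S(3,-1) = 0.7600; S(3,+0) = 1.0900; S(3,+1) = 1.5633; S(3,+2) = 2.2421; S(3,+3) = 3.2157
Terminal payoffs V(N, j) = max(K - S_T, 0):
  V(3,-3) = 0.660534; V(3,-2) = 0.500102; V(3,-1) = 0.270008; V(3,+0) = 0.000000; V(3,+1) = 0.000000; V(3,+2) = 0.000000; V(3,+3) = 0.000000
Backward induction: V(k, j) = exp(-r*dt) * [p_u * V(k+1, j+1) + p_m * V(k+1, j) + p_d * V(k+1, j-1)]
  V(2,-2) = exp(-r*dt) * [p_u*0.270008 + p_m*0.500102 + p_d*0.660534] = 0.493662
  V(2,-1) = exp(-r*dt) * [p_u*0.000000 + p_m*0.270008 + p_d*0.500102] = 0.272263
  V(2,+0) = exp(-r*dt) * [p_u*0.000000 + p_m*0.000000 + p_d*0.270008] = 0.050424
  V(2,+1) = exp(-r*dt) * [p_u*0.000000 + p_m*0.000000 + p_d*0.000000] = 0.000000
  V(2,+2) = exp(-r*dt) * [p_u*0.000000 + p_m*0.000000 + p_d*0.000000] = 0.000000
  V(1,-1) = exp(-r*dt) * [p_u*0.050424 + p_m*0.272263 + p_d*0.493662] = 0.279840
  V(1,+0) = exp(-r*dt) * [p_u*0.000000 + p_m*0.050424 + p_d*0.272263] = 0.084249
  V(1,+1) = exp(-r*dt) * [p_u*0.000000 + p_m*0.000000 + p_d*0.050424] = 0.009417
  V(0,+0) = exp(-r*dt) * [p_u*0.009417 + p_m*0.084249 + p_d*0.279840] = 0.109433


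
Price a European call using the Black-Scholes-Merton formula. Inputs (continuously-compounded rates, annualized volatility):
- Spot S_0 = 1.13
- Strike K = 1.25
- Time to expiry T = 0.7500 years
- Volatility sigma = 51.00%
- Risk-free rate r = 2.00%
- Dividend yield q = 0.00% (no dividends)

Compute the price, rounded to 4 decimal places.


Answer: Price = 0.1595

Derivation:
d1 = (ln(S/K) + (r - q + 0.5*sigma^2) * T) / (sigma * sqrt(T)) = 0.02629000
d2 = d1 - sigma * sqrt(T) = -0.41538296
exp(-rT) = 0.98511194; exp(-qT) = 1.00000000
C = S_0 * exp(-qT) * N(d1) - K * exp(-rT) * N(d2)
N(d1) = 0.51048698; N(d2) = 0.33893079
C = 1.1300 * 1.00000000 * 0.51048698 - 1.2500 * 0.98511194 * 0.33893079 = 0.1595


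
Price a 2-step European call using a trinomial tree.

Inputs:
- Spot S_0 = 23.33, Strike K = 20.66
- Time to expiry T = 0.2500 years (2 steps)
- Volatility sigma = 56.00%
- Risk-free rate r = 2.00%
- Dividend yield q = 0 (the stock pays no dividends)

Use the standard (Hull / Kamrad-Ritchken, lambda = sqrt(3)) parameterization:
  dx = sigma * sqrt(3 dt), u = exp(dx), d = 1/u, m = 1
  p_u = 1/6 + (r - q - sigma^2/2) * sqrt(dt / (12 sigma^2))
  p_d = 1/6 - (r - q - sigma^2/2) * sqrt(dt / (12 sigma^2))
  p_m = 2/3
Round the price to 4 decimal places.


Answer: Price = V(0,0) = 4.1346

Derivation:
dt = T/N = 0.125000; dx = sigma*sqrt(3*dt) = 0.342929
u = exp(dx) = 1.409068; d = 1/u = 0.709689
p_u = 0.141734, p_m = 0.666667, p_d = 0.191599
Discount per step: exp(-r*dt) = 0.997503
Stock lattice S(k, j) with j the centered position index:
  k=0: S(0,+0) = 23.3300
  k=1: S(1,-1) = 16.5570; S(1,+0) = 23.3300; S(1,+1) = 32.8736
  k=2: S(2,-2) = 11.7503; S(2,-1) = 16.5570; S(2,+0) = 23.3300; S(2,+1) = 32.8736; S(2,+2) = 46.3211
Terminal payoffs V(N, j) = max(S_T - K, 0):
  V(2,-2) = 0.000000; V(2,-1) = 0.000000; V(2,+0) = 2.670000; V(2,+1) = 12.213559; V(2,+2) = 25.661083
Backward induction: V(k, j) = exp(-r*dt) * [p_u * V(k+1, j+1) + p_m * V(k+1, j) + p_d * V(k+1, j-1)]
  V(1,-1) = exp(-r*dt) * [p_u*2.670000 + p_m*0.000000 + p_d*0.000000] = 0.377486
  V(1,+0) = exp(-r*dt) * [p_u*12.213559 + p_m*2.670000 + p_d*0.000000] = 3.502314
  V(1,+1) = exp(-r*dt) * [p_u*25.661083 + p_m*12.213559 + p_d*2.670000] = 12.260310
  V(0,+0) = exp(-r*dt) * [p_u*12.260310 + p_m*3.502314 + p_d*0.377486] = 4.134560


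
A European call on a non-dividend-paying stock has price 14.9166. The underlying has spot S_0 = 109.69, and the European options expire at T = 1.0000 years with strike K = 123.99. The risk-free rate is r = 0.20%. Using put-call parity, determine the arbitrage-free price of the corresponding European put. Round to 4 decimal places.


Put-call parity: C - P = S_0 * exp(-qT) - K * exp(-rT).
S_0 * exp(-qT) = 109.6900 * 1.00000000 = 109.69000000
K * exp(-rT) = 123.9900 * 0.99800200 = 123.74226781
P = C - S*exp(-qT) + K*exp(-rT)
P = 14.9166 - 109.69000000 + 123.74226781 = 28.9689

Answer: Put price = 28.9689


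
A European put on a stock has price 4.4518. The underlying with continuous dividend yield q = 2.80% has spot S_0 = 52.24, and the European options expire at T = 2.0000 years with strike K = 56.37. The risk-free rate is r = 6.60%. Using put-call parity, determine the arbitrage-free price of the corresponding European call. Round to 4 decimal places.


Put-call parity: C - P = S_0 * exp(-qT) - K * exp(-rT).
S_0 * exp(-qT) = 52.2400 * 0.94553914 = 49.39496446
K * exp(-rT) = 56.3700 * 0.87634100 = 49.39934189
C = P + S*exp(-qT) - K*exp(-rT)
C = 4.4518 + 49.39496446 - 49.39934189 = 4.4474

Answer: Call price = 4.4474


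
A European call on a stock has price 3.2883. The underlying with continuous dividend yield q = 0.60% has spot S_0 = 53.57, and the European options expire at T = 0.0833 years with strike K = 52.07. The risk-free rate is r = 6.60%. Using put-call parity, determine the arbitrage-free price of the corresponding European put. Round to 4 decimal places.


Put-call parity: C - P = S_0 * exp(-qT) - K * exp(-rT).
S_0 * exp(-qT) = 53.5700 * 0.99950032 = 53.54323240
K * exp(-rT) = 52.0700 * 0.99451729 = 51.78451504
P = C - S*exp(-qT) + K*exp(-rT)
P = 3.2883 - 53.54323240 + 51.78451504 = 1.5296

Answer: Put price = 1.5296


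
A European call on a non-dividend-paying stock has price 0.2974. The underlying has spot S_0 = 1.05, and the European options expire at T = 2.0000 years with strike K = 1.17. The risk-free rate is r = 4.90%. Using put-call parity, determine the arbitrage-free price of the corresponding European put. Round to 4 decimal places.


Answer: Put price = 0.3082

Derivation:
Put-call parity: C - P = S_0 * exp(-qT) - K * exp(-rT).
S_0 * exp(-qT) = 1.0500 * 1.00000000 = 1.05000000
K * exp(-rT) = 1.1700 * 0.90664890 = 1.06077922
P = C - S*exp(-qT) + K*exp(-rT)
P = 0.2974 - 1.05000000 + 1.06077922 = 0.3082


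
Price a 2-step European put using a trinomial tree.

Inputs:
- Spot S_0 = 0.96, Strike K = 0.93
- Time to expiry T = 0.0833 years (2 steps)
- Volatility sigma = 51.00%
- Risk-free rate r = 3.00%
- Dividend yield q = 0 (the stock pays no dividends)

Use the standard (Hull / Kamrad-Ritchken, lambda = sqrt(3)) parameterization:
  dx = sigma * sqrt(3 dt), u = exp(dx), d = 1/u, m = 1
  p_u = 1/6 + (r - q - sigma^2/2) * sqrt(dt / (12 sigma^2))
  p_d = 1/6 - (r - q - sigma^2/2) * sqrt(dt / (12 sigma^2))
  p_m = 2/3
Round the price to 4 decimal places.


dt = T/N = 0.041650; dx = sigma*sqrt(3*dt) = 0.180276
u = exp(dx) = 1.197548; d = 1/u = 0.835040
p_u = 0.155109, p_m = 0.666667, p_d = 0.178224
Discount per step: exp(-r*dt) = 0.998751
Stock lattice S(k, j) with j the centered position index:
  k=0: S(0,+0) = 0.9600
  k=1: S(1,-1) = 0.8016; S(1,+0) = 0.9600; S(1,+1) = 1.1496
  k=2: S(2,-2) = 0.6694; S(2,-1) = 0.8016; S(2,+0) = 0.9600; S(2,+1) = 1.1496; S(2,+2) = 1.3768
Terminal payoffs V(N, j) = max(K - S_T, 0):
  V(2,-2) = 0.260601; V(2,-1) = 0.128362; V(2,+0) = 0.000000; V(2,+1) = 0.000000; V(2,+2) = 0.000000
Backward induction: V(k, j) = exp(-r*dt) * [p_u * V(k+1, j+1) + p_m * V(k+1, j) + p_d * V(k+1, j-1)]
  V(1,-1) = exp(-r*dt) * [p_u*0.000000 + p_m*0.128362 + p_d*0.260601] = 0.131855
  V(1,+0) = exp(-r*dt) * [p_u*0.000000 + p_m*0.000000 + p_d*0.128362] = 0.022849
  V(1,+1) = exp(-r*dt) * [p_u*0.000000 + p_m*0.000000 + p_d*0.000000] = 0.000000
  V(0,+0) = exp(-r*dt) * [p_u*0.000000 + p_m*0.022849 + p_d*0.131855] = 0.038684

Answer: Price = V(0,0) = 0.0387


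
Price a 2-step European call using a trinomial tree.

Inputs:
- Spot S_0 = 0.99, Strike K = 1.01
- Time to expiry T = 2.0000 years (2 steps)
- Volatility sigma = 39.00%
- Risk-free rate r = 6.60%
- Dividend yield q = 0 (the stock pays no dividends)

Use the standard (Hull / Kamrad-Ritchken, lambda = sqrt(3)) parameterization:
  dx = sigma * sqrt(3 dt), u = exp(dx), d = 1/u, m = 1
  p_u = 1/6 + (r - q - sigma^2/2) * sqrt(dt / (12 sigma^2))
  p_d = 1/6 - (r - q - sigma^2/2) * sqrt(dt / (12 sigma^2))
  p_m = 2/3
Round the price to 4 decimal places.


Answer: Price = V(0,0) = 0.2365

Derivation:
dt = T/N = 1.000000; dx = sigma*sqrt(3*dt) = 0.675500
u = exp(dx) = 1.965015; d = 1/u = 0.508902
p_u = 0.159228, p_m = 0.666667, p_d = 0.174106
Discount per step: exp(-r*dt) = 0.936131
Stock lattice S(k, j) with j the centered position index:
  k=0: S(0,+0) = 0.9900
  k=1: S(1,-1) = 0.5038; S(1,+0) = 0.9900; S(1,+1) = 1.9454
  k=2: S(2,-2) = 0.2564; S(2,-1) = 0.5038; S(2,+0) = 0.9900; S(2,+1) = 1.9454; S(2,+2) = 3.8227
Terminal payoffs V(N, j) = max(S_T - K, 0):
  V(2,-2) = 0.000000; V(2,-1) = 0.000000; V(2,+0) = 0.000000; V(2,+1) = 0.935365; V(2,+2) = 2.812671
Backward induction: V(k, j) = exp(-r*dt) * [p_u * V(k+1, j+1) + p_m * V(k+1, j) + p_d * V(k+1, j-1)]
  V(1,-1) = exp(-r*dt) * [p_u*0.000000 + p_m*0.000000 + p_d*0.000000] = 0.000000
  V(1,+0) = exp(-r*dt) * [p_u*0.935365 + p_m*0.000000 + p_d*0.000000] = 0.139424
  V(1,+1) = exp(-r*dt) * [p_u*2.812671 + p_m*0.935365 + p_d*0.000000] = 1.003000
  V(0,+0) = exp(-r*dt) * [p_u*1.003000 + p_m*0.139424 + p_d*0.000000] = 0.236518


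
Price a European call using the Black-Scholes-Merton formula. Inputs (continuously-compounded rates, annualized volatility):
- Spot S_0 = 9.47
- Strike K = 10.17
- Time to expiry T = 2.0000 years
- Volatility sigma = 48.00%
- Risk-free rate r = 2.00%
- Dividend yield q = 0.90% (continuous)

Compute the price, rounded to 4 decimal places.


Answer: Price = 2.3051

Derivation:
d1 = (ln(S/K) + (r - q + 0.5*sigma^2) * T) / (sigma * sqrt(T)) = 0.26676590
d2 = d1 - sigma * sqrt(T) = -0.41205661
exp(-rT) = 0.96078944; exp(-qT) = 0.98216103
C = S_0 * exp(-qT) * N(d1) - K * exp(-rT) * N(d2)
N(d1) = 0.60517529; N(d2) = 0.34014897
C = 9.4700 * 0.98216103 * 0.60517529 - 10.1700 * 0.96078944 * 0.34014897 = 2.3051


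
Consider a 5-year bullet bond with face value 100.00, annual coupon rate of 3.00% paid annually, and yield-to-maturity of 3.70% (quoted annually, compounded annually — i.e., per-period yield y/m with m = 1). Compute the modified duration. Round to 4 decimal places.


Coupon per period c = face * coupon_rate / m = 3.000000
Periods per year m = 1; per-period yield y/m = 0.037000
Number of cashflows N = 5
Cashflows (t years, CF_t, discount factor 1/(1+y/m)^(m*t), PV):
  t = 1.0000: CF_t = 3.000000, DF = 0.964320, PV = 2.892960
  t = 2.0000: CF_t = 3.000000, DF = 0.929913, PV = 2.789740
  t = 3.0000: CF_t = 3.000000, DF = 0.896734, PV = 2.690203
  t = 4.0000: CF_t = 3.000000, DF = 0.864739, PV = 2.594217
  t = 5.0000: CF_t = 103.000000, DF = 0.833885, PV = 85.890166
Price P = sum_t PV_t = 96.857286
First compute Macaulay numerator sum_t t * PV_t:
  t * PV_t at t = 1.0000: 2.892960
  t * PV_t at t = 2.0000: 5.579480
  t * PV_t at t = 3.0000: 8.070608
  t * PV_t at t = 4.0000: 10.376866
  t * PV_t at t = 5.0000: 429.450831
Macaulay duration D = 456.370745 / 96.857286 = 4.711785
Modified duration = D / (1 + y/m) = 4.711785 / (1 + 0.037000) = 4.543670

Answer: Modified duration = 4.5437


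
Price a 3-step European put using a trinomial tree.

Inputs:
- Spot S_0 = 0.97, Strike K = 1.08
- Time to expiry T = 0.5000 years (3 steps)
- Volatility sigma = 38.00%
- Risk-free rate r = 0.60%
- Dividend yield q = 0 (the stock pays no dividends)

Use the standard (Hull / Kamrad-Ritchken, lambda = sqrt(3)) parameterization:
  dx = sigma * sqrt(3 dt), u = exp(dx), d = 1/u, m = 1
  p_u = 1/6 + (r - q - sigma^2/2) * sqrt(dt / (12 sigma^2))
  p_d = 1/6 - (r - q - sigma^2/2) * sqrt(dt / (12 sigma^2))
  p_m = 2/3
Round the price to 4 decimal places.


dt = T/N = 0.166667; dx = sigma*sqrt(3*dt) = 0.268701
u = exp(dx) = 1.308263; d = 1/u = 0.764372
p_u = 0.146136, p_m = 0.666667, p_d = 0.187198
Discount per step: exp(-r*dt) = 0.999000
Stock lattice S(k, j) with j the centered position index:
  k=0: S(0,+0) = 0.9700
  k=1: S(1,-1) = 0.7414; S(1,+0) = 0.9700; S(1,+1) = 1.2690
  k=2: S(2,-2) = 0.5667; S(2,-1) = 0.7414; S(2,+0) = 0.9700; S(2,+1) = 1.2690; S(2,+2) = 1.6602
  k=3: S(3,-3) = 0.4332; S(3,-2) = 0.5667; S(3,-1) = 0.7414; S(3,+0) = 0.9700; S(3,+1) = 1.2690; S(3,+2) = 1.6602; S(3,+3) = 2.1720
Terminal payoffs V(N, j) = max(K - S_T, 0):
  V(3,-3) = 0.646802; V(3,-2) = 0.513263; V(3,-1) = 0.338559; V(3,+0) = 0.110000; V(3,+1) = 0.000000; V(3,+2) = 0.000000; V(3,+3) = 0.000000
Backward induction: V(k, j) = exp(-r*dt) * [p_u * V(k+1, j+1) + p_m * V(k+1, j) + p_d * V(k+1, j-1)]
  V(2,-2) = exp(-r*dt) * [p_u*0.338559 + p_m*0.513263 + p_d*0.646802] = 0.512218
  V(2,-1) = exp(-r*dt) * [p_u*0.110000 + p_m*0.338559 + p_d*0.513263] = 0.337525
  V(2,+0) = exp(-r*dt) * [p_u*0.000000 + p_m*0.110000 + p_d*0.338559] = 0.136574
  V(2,+1) = exp(-r*dt) * [p_u*0.000000 + p_m*0.000000 + p_d*0.110000] = 0.020571
  V(2,+2) = exp(-r*dt) * [p_u*0.000000 + p_m*0.000000 + p_d*0.000000] = 0.000000
  V(1,-1) = exp(-r*dt) * [p_u*0.136574 + p_m*0.337525 + p_d*0.512218] = 0.340520
  V(1,+0) = exp(-r*dt) * [p_u*0.020571 + p_m*0.136574 + p_d*0.337525] = 0.157082
  V(1,+1) = exp(-r*dt) * [p_u*0.000000 + p_m*0.020571 + p_d*0.136574] = 0.039241
  V(0,+0) = exp(-r*dt) * [p_u*0.039241 + p_m*0.157082 + p_d*0.340520] = 0.174027

Answer: Price = V(0,0) = 0.1740


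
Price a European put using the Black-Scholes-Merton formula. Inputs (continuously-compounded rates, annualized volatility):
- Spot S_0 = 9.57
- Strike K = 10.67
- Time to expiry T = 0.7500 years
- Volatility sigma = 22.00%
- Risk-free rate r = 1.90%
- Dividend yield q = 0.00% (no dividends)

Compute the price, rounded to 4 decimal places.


d1 = (ln(S/K) + (r - q + 0.5*sigma^2) * T) / (sigma * sqrt(T)) = -0.40101102
d2 = d1 - sigma * sqrt(T) = -0.59153660
exp(-rT) = 0.98585105; exp(-qT) = 1.00000000
P = K * exp(-rT) * N(-d2) - S_0 * exp(-qT) * N(-d1)
N(-d1) = 0.65579399; N(-d2) = 0.72291953
P = 10.6700 * 0.98585105 * 0.72291953 - 9.5700 * 1.00000000 * 0.65579399 = 1.3285

Answer: Price = 1.3285


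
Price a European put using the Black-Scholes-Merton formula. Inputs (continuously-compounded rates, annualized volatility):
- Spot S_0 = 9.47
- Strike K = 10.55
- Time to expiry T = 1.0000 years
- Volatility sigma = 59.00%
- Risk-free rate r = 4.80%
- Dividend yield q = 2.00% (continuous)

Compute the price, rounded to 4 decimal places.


Answer: Price = 2.6498

Derivation:
d1 = (ln(S/K) + (r - q + 0.5*sigma^2) * T) / (sigma * sqrt(T)) = 0.15941194
d2 = d1 - sigma * sqrt(T) = -0.43058806
exp(-rT) = 0.95313379; exp(-qT) = 0.98019867
P = K * exp(-rT) * N(-d2) - S_0 * exp(-qT) * N(-d1)
N(-d1) = 0.43667216; N(-d2) = 0.66661604
P = 10.5500 * 0.95313379 * 0.66661604 - 9.4700 * 0.98019867 * 0.43667216 = 2.6498


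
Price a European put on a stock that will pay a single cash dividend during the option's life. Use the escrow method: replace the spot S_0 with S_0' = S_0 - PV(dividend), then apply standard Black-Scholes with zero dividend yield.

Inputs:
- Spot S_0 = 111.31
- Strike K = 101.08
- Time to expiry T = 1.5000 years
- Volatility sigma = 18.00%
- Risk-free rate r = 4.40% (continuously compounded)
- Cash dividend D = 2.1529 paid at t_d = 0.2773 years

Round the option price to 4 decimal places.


Answer: Price = 3.4746

Derivation:
PV(D) = D * exp(-r * t_d) = 2.1529 * 0.98787293 = 2.12679164
S_0' = S_0 - PV(D) = 111.3100 - 2.12679164 = 109.18320836
d1 = (ln(S_0'/K) + (r + sigma^2/2)*T) / (sigma*sqrt(T)) = 0.75940986
d2 = d1 - sigma*sqrt(T) = 0.53895578
exp(-rT) = 0.93613086
N(-d1) = 0.22380371; N(-d2) = 0.29495868
P = K * exp(-rT) * N(-d2) - S_0' * N(-d1) = 101.0800 * 0.93613086 * 0.29495868 - 109.18320836 * 0.22380371 = 3.4746


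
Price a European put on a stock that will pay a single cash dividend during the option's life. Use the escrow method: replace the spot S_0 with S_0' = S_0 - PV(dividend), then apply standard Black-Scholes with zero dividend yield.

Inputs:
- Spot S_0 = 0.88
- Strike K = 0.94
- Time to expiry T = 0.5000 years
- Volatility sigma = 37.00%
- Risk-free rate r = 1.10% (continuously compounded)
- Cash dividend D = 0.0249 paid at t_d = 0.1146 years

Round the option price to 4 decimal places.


PV(D) = D * exp(-r * t_d) = 0.0249 * 0.99874019 = 0.02486863
S_0' = S_0 - PV(D) = 0.8800 - 0.02486863 = 0.85513137
d1 = (ln(S_0'/K) + (r + sigma^2/2)*T) / (sigma*sqrt(T)) = -0.20983784
d2 = d1 - sigma*sqrt(T) = -0.47146734
exp(-rT) = 0.99451510
N(-d1) = 0.58310288; N(-d2) = 0.68134648
P = K * exp(-rT) * N(-d2) - S_0' * N(-d1) = 0.9400 * 0.99451510 * 0.68134648 - 0.85513137 * 0.58310288 = 0.1383

Answer: Price = 0.1383
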